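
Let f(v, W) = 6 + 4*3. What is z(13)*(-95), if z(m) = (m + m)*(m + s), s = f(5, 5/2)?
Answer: -76570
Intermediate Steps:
f(v, W) = 18 (f(v, W) = 6 + 12 = 18)
s = 18
z(m) = 2*m*(18 + m) (z(m) = (m + m)*(m + 18) = (2*m)*(18 + m) = 2*m*(18 + m))
z(13)*(-95) = (2*13*(18 + 13))*(-95) = (2*13*31)*(-95) = 806*(-95) = -76570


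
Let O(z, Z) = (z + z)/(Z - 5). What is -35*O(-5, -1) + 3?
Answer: -166/3 ≈ -55.333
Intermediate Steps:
O(z, Z) = 2*z/(-5 + Z) (O(z, Z) = (2*z)/(-5 + Z) = 2*z/(-5 + Z))
-35*O(-5, -1) + 3 = -70*(-5)/(-5 - 1) + 3 = -70*(-5)/(-6) + 3 = -70*(-5)*(-1)/6 + 3 = -35*5/3 + 3 = -175/3 + 3 = -166/3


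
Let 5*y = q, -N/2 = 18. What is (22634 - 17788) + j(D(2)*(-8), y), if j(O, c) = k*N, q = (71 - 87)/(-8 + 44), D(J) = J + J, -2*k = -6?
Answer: 4738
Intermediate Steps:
N = -36 (N = -2*18 = -36)
k = 3 (k = -½*(-6) = 3)
D(J) = 2*J
q = -4/9 (q = -16/36 = -16*1/36 = -4/9 ≈ -0.44444)
y = -4/45 (y = (⅕)*(-4/9) = -4/45 ≈ -0.088889)
j(O, c) = -108 (j(O, c) = 3*(-36) = -108)
(22634 - 17788) + j(D(2)*(-8), y) = (22634 - 17788) - 108 = 4846 - 108 = 4738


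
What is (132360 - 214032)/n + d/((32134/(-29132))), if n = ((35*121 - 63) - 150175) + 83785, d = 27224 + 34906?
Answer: -28152540296208/499828303 ≈ -56324.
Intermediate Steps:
d = 62130
n = -62218 (n = ((4235 - 63) - 150175) + 83785 = (4172 - 150175) + 83785 = -146003 + 83785 = -62218)
(132360 - 214032)/n + d/((32134/(-29132))) = (132360 - 214032)/(-62218) + 62130/((32134/(-29132))) = -81672*(-1/62218) + 62130/((32134*(-1/29132))) = 40836/31109 + 62130/(-16067/14566) = 40836/31109 + 62130*(-14566/16067) = 40836/31109 - 904985580/16067 = -28152540296208/499828303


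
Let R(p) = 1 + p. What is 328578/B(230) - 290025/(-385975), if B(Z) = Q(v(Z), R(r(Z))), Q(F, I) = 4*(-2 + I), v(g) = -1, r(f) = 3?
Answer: 2536504275/61756 ≈ 41073.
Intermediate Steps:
Q(F, I) = -8 + 4*I
B(Z) = 8 (B(Z) = -8 + 4*(1 + 3) = -8 + 4*4 = -8 + 16 = 8)
328578/B(230) - 290025/(-385975) = 328578/8 - 290025/(-385975) = 328578*(⅛) - 290025*(-1/385975) = 164289/4 + 11601/15439 = 2536504275/61756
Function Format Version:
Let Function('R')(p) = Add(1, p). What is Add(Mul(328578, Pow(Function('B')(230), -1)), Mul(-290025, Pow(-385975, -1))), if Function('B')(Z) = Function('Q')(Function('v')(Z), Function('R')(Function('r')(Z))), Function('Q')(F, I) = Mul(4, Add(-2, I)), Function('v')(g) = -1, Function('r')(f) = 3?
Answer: Rational(2536504275, 61756) ≈ 41073.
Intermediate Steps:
Function('Q')(F, I) = Add(-8, Mul(4, I))
Function('B')(Z) = 8 (Function('B')(Z) = Add(-8, Mul(4, Add(1, 3))) = Add(-8, Mul(4, 4)) = Add(-8, 16) = 8)
Add(Mul(328578, Pow(Function('B')(230), -1)), Mul(-290025, Pow(-385975, -1))) = Add(Mul(328578, Pow(8, -1)), Mul(-290025, Pow(-385975, -1))) = Add(Mul(328578, Rational(1, 8)), Mul(-290025, Rational(-1, 385975))) = Add(Rational(164289, 4), Rational(11601, 15439)) = Rational(2536504275, 61756)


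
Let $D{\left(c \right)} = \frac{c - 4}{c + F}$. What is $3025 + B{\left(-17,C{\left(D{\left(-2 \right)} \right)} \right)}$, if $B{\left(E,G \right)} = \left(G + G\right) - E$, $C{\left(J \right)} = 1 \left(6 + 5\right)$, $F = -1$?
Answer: $3064$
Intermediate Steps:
$D{\left(c \right)} = \frac{-4 + c}{-1 + c}$ ($D{\left(c \right)} = \frac{c - 4}{c - 1} = \frac{-4 + c}{-1 + c}$)
$C{\left(J \right)} = 11$ ($C{\left(J \right)} = 1 \cdot 11 = 11$)
$B{\left(E,G \right)} = - E + 2 G$ ($B{\left(E,G \right)} = 2 G - E = - E + 2 G$)
$3025 + B{\left(-17,C{\left(D{\left(-2 \right)} \right)} \right)} = 3025 + \left(\left(-1\right) \left(-17\right) + 2 \cdot 11\right) = 3025 + \left(17 + 22\right) = 3025 + 39 = 3064$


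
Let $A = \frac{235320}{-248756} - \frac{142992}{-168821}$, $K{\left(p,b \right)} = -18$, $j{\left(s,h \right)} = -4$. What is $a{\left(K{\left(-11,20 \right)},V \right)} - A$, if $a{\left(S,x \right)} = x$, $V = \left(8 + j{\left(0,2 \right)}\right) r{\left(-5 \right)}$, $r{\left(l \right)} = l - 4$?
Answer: $- \frac{376917920142}{10498809169} \approx -35.901$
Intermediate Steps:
$r{\left(l \right)} = -4 + l$
$A = - \frac{1039209942}{10498809169}$ ($A = 235320 \left(- \frac{1}{248756}\right) - - \frac{142992}{168821} = - \frac{58830}{62189} + \frac{142992}{168821} = - \frac{1039209942}{10498809169} \approx -0.098984$)
$V = -36$ ($V = \left(8 - 4\right) \left(-4 - 5\right) = 4 \left(-9\right) = -36$)
$a{\left(K{\left(-11,20 \right)},V \right)} - A = -36 - - \frac{1039209942}{10498809169} = -36 + \frac{1039209942}{10498809169} = - \frac{376917920142}{10498809169}$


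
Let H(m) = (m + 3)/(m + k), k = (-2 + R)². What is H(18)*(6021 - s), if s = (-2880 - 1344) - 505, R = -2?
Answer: 112875/17 ≈ 6639.7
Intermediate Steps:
k = 16 (k = (-2 - 2)² = (-4)² = 16)
s = -4729 (s = -4224 - 505 = -4729)
H(m) = (3 + m)/(16 + m) (H(m) = (m + 3)/(m + 16) = (3 + m)/(16 + m))
H(18)*(6021 - s) = ((3 + 18)/(16 + 18))*(6021 - 1*(-4729)) = (21/34)*(6021 + 4729) = ((1/34)*21)*10750 = (21/34)*10750 = 112875/17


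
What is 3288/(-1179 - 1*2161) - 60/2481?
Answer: -696494/690545 ≈ -1.0086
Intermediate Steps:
3288/(-1179 - 1*2161) - 60/2481 = 3288/(-1179 - 2161) - 60*1/2481 = 3288/(-3340) - 20/827 = 3288*(-1/3340) - 20/827 = -822/835 - 20/827 = -696494/690545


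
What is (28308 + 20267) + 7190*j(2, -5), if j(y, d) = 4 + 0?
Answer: 77335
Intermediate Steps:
j(y, d) = 4
(28308 + 20267) + 7190*j(2, -5) = (28308 + 20267) + 7190*4 = 48575 + 28760 = 77335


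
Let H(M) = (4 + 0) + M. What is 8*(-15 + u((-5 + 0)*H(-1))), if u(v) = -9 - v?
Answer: -72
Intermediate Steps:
H(M) = 4 + M
8*(-15 + u((-5 + 0)*H(-1))) = 8*(-15 + (-9 - (-5 + 0)*(4 - 1))) = 8*(-15 + (-9 - (-5)*3)) = 8*(-15 + (-9 - 1*(-15))) = 8*(-15 + (-9 + 15)) = 8*(-15 + 6) = 8*(-9) = -72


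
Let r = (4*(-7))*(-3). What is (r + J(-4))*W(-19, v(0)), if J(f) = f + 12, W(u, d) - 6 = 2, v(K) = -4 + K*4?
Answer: 736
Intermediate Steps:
v(K) = -4 + 4*K
W(u, d) = 8 (W(u, d) = 6 + 2 = 8)
r = 84 (r = -28*(-3) = 84)
J(f) = 12 + f
(r + J(-4))*W(-19, v(0)) = (84 + (12 - 4))*8 = (84 + 8)*8 = 92*8 = 736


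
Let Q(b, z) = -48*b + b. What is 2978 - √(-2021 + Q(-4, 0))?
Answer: 2978 - I*√1833 ≈ 2978.0 - 42.814*I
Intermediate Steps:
Q(b, z) = -47*b
2978 - √(-2021 + Q(-4, 0)) = 2978 - √(-2021 - 47*(-4)) = 2978 - √(-2021 + 188) = 2978 - √(-1833) = 2978 - I*√1833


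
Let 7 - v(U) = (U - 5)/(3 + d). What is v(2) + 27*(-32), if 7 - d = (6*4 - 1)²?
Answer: -148262/173 ≈ -857.01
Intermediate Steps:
d = -522 (d = 7 - (6*4 - 1)² = 7 - (24 - 1)² = 7 - 1*23² = 7 - 1*529 = 7 - 529 = -522)
v(U) = 3628/519 + U/519 (v(U) = 7 - (U - 5)/(3 - 522) = 7 - (-5 + U)/(-519) = 7 - (-5 + U)*(-1)/519 = 7 - (5/519 - U/519) = 7 + (-5/519 + U/519) = 3628/519 + U/519)
v(2) + 27*(-32) = (3628/519 + (1/519)*2) + 27*(-32) = (3628/519 + 2/519) - 864 = 1210/173 - 864 = -148262/173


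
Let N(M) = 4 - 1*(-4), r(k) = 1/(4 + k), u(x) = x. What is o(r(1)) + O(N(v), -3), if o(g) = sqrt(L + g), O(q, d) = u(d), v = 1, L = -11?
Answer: -3 + 3*I*sqrt(30)/5 ≈ -3.0 + 3.2863*I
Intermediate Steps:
N(M) = 8 (N(M) = 4 + 4 = 8)
O(q, d) = d
o(g) = sqrt(-11 + g)
o(r(1)) + O(N(v), -3) = sqrt(-11 + 1/(4 + 1)) - 3 = sqrt(-11 + 1/5) - 3 = sqrt(-54/5) - 3 = 3*I*sqrt(30)/5 - 3 = -3 + 3*I*sqrt(30)/5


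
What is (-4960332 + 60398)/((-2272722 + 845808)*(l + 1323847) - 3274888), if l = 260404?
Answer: 2449967/1130296603151 ≈ 2.1675e-6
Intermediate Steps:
(-4960332 + 60398)/((-2272722 + 845808)*(l + 1323847) - 3274888) = (-4960332 + 60398)/((-2272722 + 845808)*(260404 + 1323847) - 3274888) = -4899934/(-1426914*1584251 - 3274888) = -4899934/(-2260589931414 - 3274888) = -4899934/(-2260593206302) = -4899934*(-1/2260593206302) = 2449967/1130296603151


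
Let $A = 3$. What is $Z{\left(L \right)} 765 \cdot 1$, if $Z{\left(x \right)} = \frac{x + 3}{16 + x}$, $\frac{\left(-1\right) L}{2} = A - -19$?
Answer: $\frac{31365}{28} \approx 1120.2$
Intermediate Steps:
$L = -44$ ($L = - 2 \left(3 - -19\right) = - 2 \left(3 + 19\right) = \left(-2\right) 22 = -44$)
$Z{\left(x \right)} = \frac{3 + x}{16 + x}$
$Z{\left(L \right)} 765 \cdot 1 = \frac{3 - 44}{16 - 44} \cdot 765 \cdot 1 = \frac{1}{-28} \left(-41\right) 765 = \left(- \frac{1}{28}\right) \left(-41\right) 765 = \frac{41}{28} \cdot 765 = \frac{31365}{28}$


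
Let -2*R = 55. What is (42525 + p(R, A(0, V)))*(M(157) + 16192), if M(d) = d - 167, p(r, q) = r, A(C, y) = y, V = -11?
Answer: 687694545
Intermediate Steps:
R = -55/2 (R = -½*55 = -55/2 ≈ -27.500)
M(d) = -167 + d
(42525 + p(R, A(0, V)))*(M(157) + 16192) = (42525 - 55/2)*((-167 + 157) + 16192) = 84995*(-10 + 16192)/2 = (84995/2)*16182 = 687694545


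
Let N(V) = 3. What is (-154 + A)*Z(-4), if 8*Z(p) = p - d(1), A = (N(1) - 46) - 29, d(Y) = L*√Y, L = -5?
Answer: -113/4 ≈ -28.250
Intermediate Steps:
d(Y) = -5*√Y
A = -72 (A = (3 - 46) - 29 = -43 - 29 = -72)
Z(p) = 5/8 + p/8 (Z(p) = (p - (-5)*√1)/8 = (p - (-5))/8 = (p - 1*(-5))/8 = (p + 5)/8 = (5 + p)/8 = 5/8 + p/8)
(-154 + A)*Z(-4) = (-154 - 72)*(5/8 + (⅛)*(-4)) = -226*(5/8 - ½) = -226*⅛ = -113/4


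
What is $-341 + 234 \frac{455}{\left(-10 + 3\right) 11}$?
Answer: $- \frac{18961}{11} \approx -1723.7$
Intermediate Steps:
$-341 + 234 \frac{455}{\left(-10 + 3\right) 11} = -341 + 234 \frac{455}{\left(-7\right) 11} = -341 + 234 \frac{455}{-77} = -341 + 234 \cdot 455 \left(- \frac{1}{77}\right) = -341 + 234 \left(- \frac{65}{11}\right) = -341 - \frac{15210}{11} = - \frac{18961}{11}$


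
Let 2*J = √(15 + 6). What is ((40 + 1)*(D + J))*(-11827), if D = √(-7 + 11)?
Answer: -969814 - 484907*√21/2 ≈ -2.0809e+6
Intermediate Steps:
J = √21/2 (J = √(15 + 6)/2 = √21/2 ≈ 2.2913)
D = 2 (D = √4 = 2)
((40 + 1)*(D + J))*(-11827) = ((40 + 1)*(2 + √21/2))*(-11827) = (41*(2 + √21/2))*(-11827) = (82 + 41*√21/2)*(-11827) = -969814 - 484907*√21/2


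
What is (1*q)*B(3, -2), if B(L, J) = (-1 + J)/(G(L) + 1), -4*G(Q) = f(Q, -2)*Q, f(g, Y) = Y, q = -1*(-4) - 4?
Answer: 0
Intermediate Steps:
q = 0 (q = 4 - 4 = 0)
G(Q) = Q/2 (G(Q) = -(-1)*Q/2 = Q/2)
B(L, J) = (-1 + J)/(1 + L/2) (B(L, J) = (-1 + J)/(L/2 + 1) = (-1 + J)/(1 + L/2))
(1*q)*B(3, -2) = (1*0)*(2*(-1 - 2)/(2 + 3)) = 0*(2*(-3)/5) = 0*(2*(1/5)*(-3)) = 0*(-6/5) = 0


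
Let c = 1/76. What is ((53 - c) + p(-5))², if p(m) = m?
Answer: 13300609/5776 ≈ 2302.7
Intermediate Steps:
c = 1/76 ≈ 0.013158
((53 - c) + p(-5))² = ((53 - 1*1/76) - 5)² = ((53 - 1/76) - 5)² = (4027/76 - 5)² = (3647/76)² = 13300609/5776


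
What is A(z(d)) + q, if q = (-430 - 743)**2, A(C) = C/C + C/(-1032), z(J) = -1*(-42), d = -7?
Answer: 236659953/172 ≈ 1.3759e+6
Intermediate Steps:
z(J) = 42
A(C) = 1 - C/1032 (A(C) = 1 + C*(-1/1032) = 1 - C/1032)
q = 1375929 (q = (-1173)**2 = 1375929)
A(z(d)) + q = (1 - 1/1032*42) + 1375929 = (1 - 7/172) + 1375929 = 165/172 + 1375929 = 236659953/172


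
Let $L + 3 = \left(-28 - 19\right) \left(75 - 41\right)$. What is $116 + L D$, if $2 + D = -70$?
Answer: $115388$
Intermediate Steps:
$L = -1601$ ($L = -3 + \left(-28 - 19\right) \left(75 - 41\right) = -3 - 1598 = -1601$)
$D = -72$ ($D = -2 - 70 = -72$)
$116 + L D = 116 - -115272 = 116 + 115272 = 115388$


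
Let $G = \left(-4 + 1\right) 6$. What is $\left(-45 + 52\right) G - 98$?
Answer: $-224$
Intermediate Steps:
$G = -18$ ($G = \left(-3\right) 6 = -18$)
$\left(-45 + 52\right) G - 98 = \left(-45 + 52\right) \left(-18\right) - 98 = 7 \left(-18\right) - 98 = -126 - 98 = -224$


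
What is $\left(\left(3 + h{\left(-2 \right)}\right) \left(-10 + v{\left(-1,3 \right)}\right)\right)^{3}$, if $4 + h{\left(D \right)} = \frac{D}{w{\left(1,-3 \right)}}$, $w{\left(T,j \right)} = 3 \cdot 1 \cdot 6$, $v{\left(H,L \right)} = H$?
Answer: $\frac{1331000}{729} \approx 1825.8$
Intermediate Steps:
$w{\left(T,j \right)} = 18$ ($w{\left(T,j \right)} = 3 \cdot 6 = 18$)
$h{\left(D \right)} = -4 + \frac{D}{18}$
$\left(\left(3 + h{\left(-2 \right)}\right) \left(-10 + v{\left(-1,3 \right)}\right)\right)^{3} = \left(\left(3 + \left(-4 + \frac{1}{18} \left(-2\right)\right)\right) \left(-10 - 1\right)\right)^{3} = \left(\left(3 - \frac{37}{9}\right) \left(-11\right)\right)^{3} = \left(\left(- \frac{10}{9}\right) \left(-11\right)\right)^{3} = \left(\frac{110}{9}\right)^{3} = \frac{1331000}{729}$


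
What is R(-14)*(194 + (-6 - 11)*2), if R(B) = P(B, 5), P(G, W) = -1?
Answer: -160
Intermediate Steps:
R(B) = -1
R(-14)*(194 + (-6 - 11)*2) = -(194 + (-6 - 11)*2) = -(194 - 17*2) = -(194 - 34) = -1*160 = -160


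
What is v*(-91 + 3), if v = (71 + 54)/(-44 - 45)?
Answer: 11000/89 ≈ 123.60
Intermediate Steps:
v = -125/89 (v = 125/(-89) = 125*(-1/89) = -125/89 ≈ -1.4045)
v*(-91 + 3) = -125*(-91 + 3)/89 = -125/89*(-88) = 11000/89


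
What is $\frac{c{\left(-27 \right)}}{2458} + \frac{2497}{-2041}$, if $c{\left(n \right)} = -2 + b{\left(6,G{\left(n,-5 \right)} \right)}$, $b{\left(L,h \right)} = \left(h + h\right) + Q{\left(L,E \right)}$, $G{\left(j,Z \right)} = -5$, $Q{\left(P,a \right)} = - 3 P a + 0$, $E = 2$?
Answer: $- \frac{3117797}{2508389} \approx -1.2429$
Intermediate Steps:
$Q{\left(P,a \right)} = - 3 P a$ ($Q{\left(P,a \right)} = - 3 P a + 0 = - 3 P a$)
$b{\left(L,h \right)} = - 6 L + 2 h$ ($b{\left(L,h \right)} = \left(h + h\right) - 3 L 2 = 2 h - 6 L = - 6 L + 2 h$)
$c{\left(n \right)} = -48$ ($c{\left(n \right)} = -2 + \left(\left(-6\right) 6 + 2 \left(-5\right)\right) = -2 - 46 = -48$)
$\frac{c{\left(-27 \right)}}{2458} + \frac{2497}{-2041} = - \frac{48}{2458} + \frac{2497}{-2041} = \left(-48\right) \frac{1}{2458} + 2497 \left(- \frac{1}{2041}\right) = - \frac{24}{1229} - \frac{2497}{2041} = - \frac{3117797}{2508389}$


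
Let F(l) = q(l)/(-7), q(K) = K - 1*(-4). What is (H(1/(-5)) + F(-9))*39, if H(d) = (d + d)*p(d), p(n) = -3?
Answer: 2613/35 ≈ 74.657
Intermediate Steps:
q(K) = 4 + K (q(K) = K + 4 = 4 + K)
H(d) = -6*d (H(d) = (d + d)*(-3) = (2*d)*(-3) = -6*d)
F(l) = -4/7 - l/7 (F(l) = (4 + l)/(-7) = (4 + l)*(-⅐) = -4/7 - l/7)
(H(1/(-5)) + F(-9))*39 = (-6/(-5) + (-4/7 - ⅐*(-9)))*39 = (-6*(-⅕) + (-4/7 + 9/7))*39 = (6/5 + 5/7)*39 = (67/35)*39 = 2613/35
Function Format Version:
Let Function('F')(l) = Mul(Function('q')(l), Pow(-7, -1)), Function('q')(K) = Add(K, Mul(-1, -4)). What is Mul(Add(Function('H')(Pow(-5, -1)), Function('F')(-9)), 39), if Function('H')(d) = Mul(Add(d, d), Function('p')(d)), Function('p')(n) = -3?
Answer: Rational(2613, 35) ≈ 74.657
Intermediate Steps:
Function('q')(K) = Add(4, K) (Function('q')(K) = Add(K, 4) = Add(4, K))
Function('H')(d) = Mul(-6, d) (Function('H')(d) = Mul(Add(d, d), -3) = Mul(Mul(2, d), -3) = Mul(-6, d))
Function('F')(l) = Add(Rational(-4, 7), Mul(Rational(-1, 7), l)) (Function('F')(l) = Mul(Add(4, l), Pow(-7, -1)) = Mul(Add(4, l), Rational(-1, 7)) = Add(Rational(-4, 7), Mul(Rational(-1, 7), l)))
Mul(Add(Function('H')(Pow(-5, -1)), Function('F')(-9)), 39) = Mul(Add(Mul(-6, Pow(-5, -1)), Add(Rational(-4, 7), Mul(Rational(-1, 7), -9))), 39) = Mul(Add(Mul(-6, Rational(-1, 5)), Add(Rational(-4, 7), Rational(9, 7))), 39) = Mul(Add(Rational(6, 5), Rational(5, 7)), 39) = Mul(Rational(67, 35), 39) = Rational(2613, 35)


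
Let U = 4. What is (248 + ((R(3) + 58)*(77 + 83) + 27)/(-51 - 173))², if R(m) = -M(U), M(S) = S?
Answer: 2198203225/50176 ≈ 43810.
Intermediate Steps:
R(m) = -4 (R(m) = -1*4 = -4)
(248 + ((R(3) + 58)*(77 + 83) + 27)/(-51 - 173))² = (248 + ((-4 + 58)*(77 + 83) + 27)/(-51 - 173))² = (248 + (54*160 + 27)/(-224))² = (248 + (8640 + 27)*(-1/224))² = (248 + 8667*(-1/224))² = (248 - 8667/224)² = (46885/224)² = 2198203225/50176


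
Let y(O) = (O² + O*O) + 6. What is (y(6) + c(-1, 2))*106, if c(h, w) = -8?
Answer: 7420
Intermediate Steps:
y(O) = 6 + 2*O² (y(O) = (O² + O²) + 6 = 2*O² + 6 = 6 + 2*O²)
(y(6) + c(-1, 2))*106 = ((6 + 2*6²) - 8)*106 = ((6 + 2*36) - 8)*106 = ((6 + 72) - 8)*106 = (78 - 8)*106 = 70*106 = 7420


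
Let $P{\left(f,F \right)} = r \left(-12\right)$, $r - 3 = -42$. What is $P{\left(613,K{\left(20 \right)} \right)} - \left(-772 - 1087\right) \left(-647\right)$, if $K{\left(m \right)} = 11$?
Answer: $-1202305$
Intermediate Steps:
$r = -39$ ($r = 3 - 42 = -39$)
$P{\left(f,F \right)} = 468$ ($P{\left(f,F \right)} = \left(-39\right) \left(-12\right) = 468$)
$P{\left(613,K{\left(20 \right)} \right)} - \left(-772 - 1087\right) \left(-647\right) = 468 - \left(-772 - 1087\right) \left(-647\right) = 468 - \left(-1859\right) \left(-647\right) = 468 - 1202773 = -1202305$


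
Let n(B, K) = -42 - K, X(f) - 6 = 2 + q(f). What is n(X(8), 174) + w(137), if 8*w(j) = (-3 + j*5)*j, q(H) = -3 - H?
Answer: 45853/4 ≈ 11463.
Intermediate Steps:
X(f) = 5 - f (X(f) = 6 + (2 + (-3 - f)) = 6 + (-1 - f) = 5 - f)
w(j) = j*(-3 + 5*j)/8 (w(j) = ((-3 + j*5)*j)/8 = ((-3 + 5*j)*j)/8 = (j*(-3 + 5*j))/8 = j*(-3 + 5*j)/8)
n(X(8), 174) + w(137) = (-42 - 1*174) + (1/8)*137*(-3 + 5*137) = (-42 - 174) + (1/8)*137*(-3 + 685) = -216 + (1/8)*137*682 = -216 + 46717/4 = 45853/4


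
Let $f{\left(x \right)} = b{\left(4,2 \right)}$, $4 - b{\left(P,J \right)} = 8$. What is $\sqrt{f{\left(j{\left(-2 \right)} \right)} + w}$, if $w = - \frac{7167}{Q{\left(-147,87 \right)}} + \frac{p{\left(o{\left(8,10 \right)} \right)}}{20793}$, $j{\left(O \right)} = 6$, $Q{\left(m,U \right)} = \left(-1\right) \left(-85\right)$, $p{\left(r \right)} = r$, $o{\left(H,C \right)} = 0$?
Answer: $\frac{i \sqrt{638095}}{85} \approx 9.3978 i$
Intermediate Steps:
$b{\left(P,J \right)} = -4$ ($b{\left(P,J \right)} = 4 - 8 = -4$)
$Q{\left(m,U \right)} = 85$
$f{\left(x \right)} = -4$
$w = - \frac{7167}{85}$ ($w = - \frac{7167}{85} + \frac{0}{20793} = \left(-7167\right) \frac{1}{85} + 0 \cdot \frac{1}{20793} = - \frac{7167}{85} + 0 = - \frac{7167}{85} \approx -84.318$)
$\sqrt{f{\left(j{\left(-2 \right)} \right)} + w} = \sqrt{-4 - \frac{7167}{85}} = \sqrt{- \frac{7507}{85}} = \frac{i \sqrt{638095}}{85}$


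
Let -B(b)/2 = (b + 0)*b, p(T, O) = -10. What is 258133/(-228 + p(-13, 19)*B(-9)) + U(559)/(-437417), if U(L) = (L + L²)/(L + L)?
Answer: 112911372701/608884464 ≈ 185.44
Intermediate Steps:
U(L) = (L + L²)/(2*L) (U(L) = (L + L²)/((2*L)) = (L + L²)*(1/(2*L)) = (L + L²)/(2*L))
B(b) = -2*b² (B(b) = -2*(b + 0)*b = -2*b*b = -2*b²)
258133/(-228 + p(-13, 19)*B(-9)) + U(559)/(-437417) = 258133/(-228 - (-20)*(-9)²) + (½ + (½)*559)/(-437417) = 258133/(-228 - (-20)*81) + (½ + 559/2)*(-1/437417) = 258133/(-228 - 10*(-162)) + 280*(-1/437417) = 258133/(-228 + 1620) - 280/437417 = 258133/1392 - 280/437417 = 112911372701/608884464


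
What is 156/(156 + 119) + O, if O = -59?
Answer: -16069/275 ≈ -58.433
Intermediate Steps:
156/(156 + 119) + O = 156/(156 + 119) - 59 = 156/275 - 59 = -16069/275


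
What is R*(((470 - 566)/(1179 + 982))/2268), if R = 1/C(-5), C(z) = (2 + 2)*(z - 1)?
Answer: 1/1225287 ≈ 8.1614e-7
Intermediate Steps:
C(z) = -4 + 4*z (C(z) = 4*(-1 + z) = -4 + 4*z)
R = -1/24 (R = 1/(-4 + 4*(-5)) = 1/(-4 - 20) = 1/(-24) = -1/24 ≈ -0.041667)
R*(((470 - 566)/(1179 + 982))/2268) = -(470 - 566)/(1179 + 982)/(24*2268) = -(-96/2161)/(24*2268) = -(-96*1/2161)/(24*2268) = -(-4)/(2161*2268) = -1/24*(-8/408429) = 1/1225287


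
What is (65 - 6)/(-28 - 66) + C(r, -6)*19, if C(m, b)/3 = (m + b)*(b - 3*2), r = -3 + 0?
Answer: 578605/94 ≈ 6155.4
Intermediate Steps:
r = -3
C(m, b) = 3*(-6 + b)*(b + m) (C(m, b) = 3*((m + b)*(b - 3*2)) = 3*((b + m)*(b - 6)) = 3*((b + m)*(-6 + b)) = 3*((-6 + b)*(b + m)) = 3*(-6 + b)*(b + m))
(65 - 6)/(-28 - 66) + C(r, -6)*19 = (65 - 6)/(-28 - 66) + (-18*(-6) - 18*(-3) + 3*(-6)² + 3*(-6)*(-3))*19 = 59/(-94) + (108 + 54 + 3*36 + 54)*19 = 59*(-1/94) + (108 + 54 + 108 + 54)*19 = -59/94 + 324*19 = -59/94 + 6156 = 578605/94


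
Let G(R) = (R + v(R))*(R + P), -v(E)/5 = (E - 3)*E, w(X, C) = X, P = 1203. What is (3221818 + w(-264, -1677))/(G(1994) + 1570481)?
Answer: -3221554/63453367891 ≈ -5.0770e-5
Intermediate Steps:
v(E) = -5*E*(-3 + E) (v(E) = -5*(E - 3)*E = -5*(-3 + E)*E = -5*E*(-3 + E))
G(R) = (1203 + R)*(R + 5*R*(3 - R)) (G(R) = (R + 5*R*(3 - R))*(R + 1203) = (R + 5*R*(3 - R))*(1203 + R) = (1203 + R)*(R + 5*R*(3 - R)))
(3221818 + w(-264, -1677))/(G(1994) + 1570481) = (3221818 - 264)/(1994*(19248 - 5999*1994 - 5*1994²) + 1570481) = 3221554/(1994*(19248 - 11962006 - 5*3976036) + 1570481) = 3221554/(1994*(19248 - 11962006 - 19880180) + 1570481) = 3221554/(1994*(-31822938) + 1570481) = 3221554/(-63454938372 + 1570481) = 3221554/(-63453367891) = 3221554*(-1/63453367891) = -3221554/63453367891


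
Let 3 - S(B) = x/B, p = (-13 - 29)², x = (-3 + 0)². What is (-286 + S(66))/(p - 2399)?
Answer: 6229/13970 ≈ 0.44588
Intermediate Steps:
x = 9 (x = (-3)² = 9)
p = 1764 (p = (-42)² = 1764)
S(B) = 3 - 9/B
(-286 + S(66))/(p - 2399) = (-286 + (3 - 9/66))/(1764 - 2399) = (-286 + (3 - 9*1/66))/(-635) = (-286 + (3 - 3/22))*(-1/635) = (-286 + 63/22)*(-1/635) = -6229/22*(-1/635) = 6229/13970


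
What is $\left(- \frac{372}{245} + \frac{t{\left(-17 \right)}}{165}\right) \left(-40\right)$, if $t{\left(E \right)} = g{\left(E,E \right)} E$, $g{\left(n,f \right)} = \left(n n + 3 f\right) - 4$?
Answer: $\frac{552528}{539} \approx 1025.1$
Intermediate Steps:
$g{\left(n,f \right)} = -4 + n^{2} + 3 f$ ($g{\left(n,f \right)} = \left(n^{2} + 3 f\right) - 4 = -4 + n^{2} + 3 f$)
$t{\left(E \right)} = E \left(-4 + E^{2} + 3 E\right)$ ($t{\left(E \right)} = \left(-4 + E^{2} + 3 E\right) E = E \left(-4 + E^{2} + 3 E\right)$)
$\left(- \frac{372}{245} + \frac{t{\left(-17 \right)}}{165}\right) \left(-40\right) = \left(- \frac{372}{245} + \frac{\left(-17\right) \left(-4 + \left(-17\right)^{2} + 3 \left(-17\right)\right)}{165}\right) \left(-40\right) = \left(\left(-372\right) \frac{1}{245} + - 17 \left(-4 + 289 - 51\right) \frac{1}{165}\right) \left(-40\right) = \left(- \frac{372}{245} + \left(-17\right) 234 \cdot \frac{1}{165}\right) \left(-40\right) = \left(- \frac{372}{245} - \frac{1326}{55}\right) \left(-40\right) = \left(- \frac{69066}{2695}\right) \left(-40\right) = \frac{552528}{539}$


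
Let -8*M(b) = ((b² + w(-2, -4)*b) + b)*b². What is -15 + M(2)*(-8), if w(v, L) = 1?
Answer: 17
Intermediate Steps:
M(b) = -b²*(b² + 2*b)/8 (M(b) = -((b² + 1*b) + b)*b²/8 = -((b² + b) + b)*b²/8 = -((b + b²) + b)*b²/8 = -(b² + 2*b)*b²/8 = -b²*(b² + 2*b)/8)
-15 + M(2)*(-8) = -15 + ((⅛)*2³*(-2 - 1*2))*(-8) = -15 + ((⅛)*8*(-2 - 2))*(-8) = -15 + ((⅛)*8*(-4))*(-8) = -15 - 4*(-8) = -15 + 32 = 17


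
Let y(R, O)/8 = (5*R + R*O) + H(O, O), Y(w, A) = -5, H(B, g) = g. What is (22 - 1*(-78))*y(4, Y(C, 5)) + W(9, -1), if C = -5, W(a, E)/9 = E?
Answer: -4009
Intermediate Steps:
W(a, E) = 9*E
y(R, O) = 8*O + 40*R + 8*O*R (y(R, O) = 8*((5*R + R*O) + O) = 8*((5*R + O*R) + O) = 8*(O + 5*R + O*R) = 8*O + 40*R + 8*O*R)
(22 - 1*(-78))*y(4, Y(C, 5)) + W(9, -1) = (22 - 1*(-78))*(8*(-5) + 40*4 + 8*(-5)*4) + 9*(-1) = (22 + 78)*(-40 + 160 - 160) - 9 = 100*(-40) - 9 = -4000 - 9 = -4009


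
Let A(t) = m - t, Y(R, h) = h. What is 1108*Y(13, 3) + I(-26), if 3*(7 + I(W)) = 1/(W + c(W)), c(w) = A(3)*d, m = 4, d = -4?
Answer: 298529/90 ≈ 3317.0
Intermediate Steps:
A(t) = 4 - t
c(w) = -4 (c(w) = (4 - 1*3)*(-4) = (4 - 3)*(-4) = 1*(-4) = -4)
I(W) = -7 + 1/(3*(-4 + W)) (I(W) = -7 + 1/(3*(W - 4)) = -7 + 1/(3*(-4 + W)))
1108*Y(13, 3) + I(-26) = 1108*3 + (85 - 21*(-26))/(3*(-4 - 26)) = 3324 + (1/3)*(85 + 546)/(-30) = 3324 + (1/3)*(-1/30)*631 = 3324 - 631/90 = 298529/90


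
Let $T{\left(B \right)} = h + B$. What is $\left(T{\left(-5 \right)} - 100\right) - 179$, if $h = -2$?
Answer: $-286$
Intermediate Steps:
$T{\left(B \right)} = -2 + B$
$\left(T{\left(-5 \right)} - 100\right) - 179 = \left(\left(-2 - 5\right) - 100\right) - 179 = \left(-7 - 100\right) - 179 = -107 - 179 = -286$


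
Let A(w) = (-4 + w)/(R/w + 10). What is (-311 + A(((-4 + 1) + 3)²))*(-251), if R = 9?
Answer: 78061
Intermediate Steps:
A(w) = (-4 + w)/(10 + 9/w) (A(w) = (-4 + w)/(9/w + 10) = (-4 + w)/(10 + 9/w))
(-311 + A(((-4 + 1) + 3)²))*(-251) = (-311 + ((-4 + 1) + 3)²*(-4 + ((-4 + 1) + 3)²)/(9 + 10*((-4 + 1) + 3)²))*(-251) = (-311 + (-3 + 3)²*(-4 + (-3 + 3)²)/(9 + 10*(-3 + 3)²))*(-251) = (-311 + 0²*(-4 + 0²)/(9 + 10*0²))*(-251) = (-311 + 0*(-4 + 0)/(9 + 10*0))*(-251) = (-311 + 0*(-4)/(9 + 0))*(-251) = (-311 + 0*(-4)/9)*(-251) = (-311 + 0*(⅑)*(-4))*(-251) = (-311 + 0)*(-251) = -311*(-251) = 78061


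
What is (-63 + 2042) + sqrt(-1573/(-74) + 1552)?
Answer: 1979 + sqrt(8615154)/74 ≈ 2018.7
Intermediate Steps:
(-63 + 2042) + sqrt(-1573/(-74) + 1552) = 1979 + sqrt(-1573*(-1/74) + 1552) = 1979 + sqrt(1573/74 + 1552) = 1979 + sqrt(116421/74) = 1979 + sqrt(8615154)/74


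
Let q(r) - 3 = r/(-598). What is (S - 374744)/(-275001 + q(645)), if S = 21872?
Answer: 23446384/18272161 ≈ 1.2832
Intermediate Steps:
q(r) = 3 - r/598 (q(r) = 3 + r/(-598) = 3 + r*(-1/598) = 3 - r/598)
(S - 374744)/(-275001 + q(645)) = (21872 - 374744)/(-275001 + (3 - 1/598*645)) = -352872/(-275001 + (3 - 645/598)) = -352872/(-275001 + 1149/598) = -352872/(-164449449/598) = -352872*(-598/164449449) = 23446384/18272161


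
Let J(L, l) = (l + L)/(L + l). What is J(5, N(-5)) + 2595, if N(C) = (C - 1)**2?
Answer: 2596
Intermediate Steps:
N(C) = (-1 + C)**2
J(L, l) = 1 (J(L, l) = (L + l)/(L + l) = 1)
J(5, N(-5)) + 2595 = 1 + 2595 = 2596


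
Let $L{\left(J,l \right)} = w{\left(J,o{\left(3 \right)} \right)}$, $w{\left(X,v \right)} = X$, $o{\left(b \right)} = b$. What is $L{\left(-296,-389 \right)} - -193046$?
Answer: $192750$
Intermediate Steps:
$L{\left(J,l \right)} = J$
$L{\left(-296,-389 \right)} - -193046 = -296 - -193046 = -296 + \left(-9576 + 202622\right) = -296 + 193046 = 192750$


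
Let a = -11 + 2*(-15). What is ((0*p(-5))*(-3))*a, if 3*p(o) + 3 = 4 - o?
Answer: 0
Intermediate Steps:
p(o) = ⅓ - o/3 (p(o) = -1 + (4 - o)/3 = -1 + (4/3 - o/3) = ⅓ - o/3)
a = -41 (a = -11 - 30 = -41)
((0*p(-5))*(-3))*a = ((0*(⅓ - ⅓*(-5)))*(-3))*(-41) = ((0*(⅓ + 5/3))*(-3))*(-41) = ((0*2)*(-3))*(-41) = (0*(-3))*(-41) = 0*(-41) = 0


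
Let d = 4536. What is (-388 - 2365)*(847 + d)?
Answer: -14819399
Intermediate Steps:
(-388 - 2365)*(847 + d) = (-388 - 2365)*(847 + 4536) = -2753*5383 = -14819399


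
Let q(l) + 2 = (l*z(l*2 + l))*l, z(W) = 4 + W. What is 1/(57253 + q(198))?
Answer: 1/23501243 ≈ 4.2551e-8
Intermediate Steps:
q(l) = -2 + l²*(4 + 3*l) (q(l) = -2 + (l*(4 + (l*2 + l)))*l = -2 + (l*(4 + (2*l + l)))*l = -2 + (l*(4 + 3*l))*l = -2 + l²*(4 + 3*l))
1/(57253 + q(198)) = 1/(57253 + (-2 + 198²*(4 + 3*198))) = 1/(57253 + (-2 + 39204*(4 + 594))) = 1/(57253 + (-2 + 39204*598)) = 1/(57253 + (-2 + 23443992)) = 1/(57253 + 23443990) = 1/23501243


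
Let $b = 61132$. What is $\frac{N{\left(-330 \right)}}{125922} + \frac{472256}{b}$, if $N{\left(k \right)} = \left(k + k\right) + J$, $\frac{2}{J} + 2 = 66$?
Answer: $\frac{15336019309}{1986545472} \approx 7.7199$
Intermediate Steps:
$J = \frac{1}{32}$ ($J = \frac{2}{-2 + 66} = \frac{2}{64} = 2 \cdot \frac{1}{64} = \frac{1}{32} \approx 0.03125$)
$N{\left(k \right)} = \frac{1}{32} + 2 k$ ($N{\left(k \right)} = \left(k + k\right) + \frac{1}{32} = 2 k + \frac{1}{32} = \frac{1}{32} + 2 k$)
$\frac{N{\left(-330 \right)}}{125922} + \frac{472256}{b} = \frac{\frac{1}{32} + 2 \left(-330\right)}{125922} + \frac{472256}{61132} = \left(\frac{1}{32} - 660\right) \frac{1}{125922} + 472256 \cdot \frac{1}{61132} = \left(- \frac{21119}{32}\right) \frac{1}{125922} + \frac{118064}{15283} = - \frac{21119}{4029504} + \frac{118064}{15283} = \frac{15336019309}{1986545472}$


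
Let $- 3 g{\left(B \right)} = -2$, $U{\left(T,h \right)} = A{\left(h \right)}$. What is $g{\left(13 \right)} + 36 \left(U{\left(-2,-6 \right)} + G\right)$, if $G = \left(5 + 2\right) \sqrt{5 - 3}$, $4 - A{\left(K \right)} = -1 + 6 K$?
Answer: $\frac{4430}{3} + 252 \sqrt{2} \approx 1833.0$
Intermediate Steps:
$A{\left(K \right)} = 5 - 6 K$ ($A{\left(K \right)} = 4 - \left(-1 + 6 K\right) = 5 - 6 K$)
$U{\left(T,h \right)} = 5 - 6 h$
$g{\left(B \right)} = \frac{2}{3}$ ($g{\left(B \right)} = \left(- \frac{1}{3}\right) \left(-2\right) = \frac{2}{3}$)
$G = 7 \sqrt{2} \approx 9.8995$
$g{\left(13 \right)} + 36 \left(U{\left(-2,-6 \right)} + G\right) = \frac{2}{3} + 36 \left(\left(5 - -36\right) + 7 \sqrt{2}\right) = \frac{2}{3} + 36 \left(\left(5 + 36\right) + 7 \sqrt{2}\right) = \frac{2}{3} + 36 \left(41 + 7 \sqrt{2}\right) = \frac{2}{3} + \left(1476 + 252 \sqrt{2}\right) = \frac{4430}{3} + 252 \sqrt{2}$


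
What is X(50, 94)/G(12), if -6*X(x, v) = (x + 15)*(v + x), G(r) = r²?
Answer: -65/6 ≈ -10.833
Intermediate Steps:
X(x, v) = -(15 + x)*(v + x)/6 (X(x, v) = -(x + 15)*(v + x)/6 = -(15 + x)*(v + x)/6)
X(50, 94)/G(12) = (-5/2*94 - 5/2*50 - ⅙*50² - ⅙*94*50)/(12²) = (-235 - 125 - ⅙*2500 - 2350/3)/144 = (-235 - 125 - 1250/3 - 2350/3)*(1/144) = -1560*1/144 = -65/6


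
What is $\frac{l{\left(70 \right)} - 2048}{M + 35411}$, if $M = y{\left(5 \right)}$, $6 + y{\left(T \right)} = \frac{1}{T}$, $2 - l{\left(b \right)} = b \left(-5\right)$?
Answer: $- \frac{4240}{88513} \approx -0.047903$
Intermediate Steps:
$l{\left(b \right)} = 2 + 5 b$ ($l{\left(b \right)} = 2 - b \left(-5\right) = 2 - - 5 b = 2 + 5 b$)
$y{\left(T \right)} = -6 + \frac{1}{T}$
$M = - \frac{29}{5}$ ($M = -6 + \frac{1}{5} = - \frac{29}{5} \approx -5.8$)
$\frac{l{\left(70 \right)} - 2048}{M + 35411} = \frac{\left(2 + 5 \cdot 70\right) - 2048}{- \frac{29}{5} + 35411} = \frac{\left(2 + 350\right) - 2048}{\frac{177026}{5}} = \left(352 - 2048\right) \frac{5}{177026} = \left(-1696\right) \frac{5}{177026} = - \frac{4240}{88513}$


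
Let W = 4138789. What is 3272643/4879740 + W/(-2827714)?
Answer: -1823685967793/2299751519060 ≈ -0.79299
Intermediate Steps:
3272643/4879740 + W/(-2827714) = 3272643/4879740 + 4138789/(-2827714) = 3272643*(1/4879740) + 4138789*(-1/2827714) = 1090881/1626580 - 4138789/2827714 = -1823685967793/2299751519060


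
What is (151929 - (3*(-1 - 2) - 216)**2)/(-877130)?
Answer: -50652/438565 ≈ -0.11549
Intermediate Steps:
(151929 - (3*(-1 - 2) - 216)**2)/(-877130) = (151929 - (3*(-3) - 216)**2)*(-1/877130) = (151929 - (-9 - 216)**2)*(-1/877130) = (151929 - 1*(-225)**2)*(-1/877130) = (151929 - 1*50625)*(-1/877130) = (151929 - 50625)*(-1/877130) = 101304*(-1/877130) = -50652/438565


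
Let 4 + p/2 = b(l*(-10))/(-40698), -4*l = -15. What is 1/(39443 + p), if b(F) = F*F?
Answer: 9044/356649515 ≈ 2.5358e-5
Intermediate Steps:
l = 15/4 (l = -¼*(-15) = 15/4 ≈ 3.7500)
b(F) = F²
p = -72977/9044 (p = -8 + 2*(((15/4)*(-10))²/(-40698)) = -8 + 2*((-75/2)²*(-1/40698)) = -8 + 2*((5625/4)*(-1/40698)) = -8 + 2*(-625/18088) = -8 - 625/9044 = -72977/9044 ≈ -8.0691)
1/(39443 + p) = 1/(39443 - 72977/9044) = 1/(356649515/9044) = 9044/356649515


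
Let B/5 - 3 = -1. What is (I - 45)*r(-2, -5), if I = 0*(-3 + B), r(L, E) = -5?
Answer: 225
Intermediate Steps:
B = 10 (B = 15 + 5*(-1) = 15 - 5 = 10)
I = 0 (I = 0*(-3 + 10) = 0*7 = 0)
(I - 45)*r(-2, -5) = (0 - 45)*(-5) = -45*(-5) = 225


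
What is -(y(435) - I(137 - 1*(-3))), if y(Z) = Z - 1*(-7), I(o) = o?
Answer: -302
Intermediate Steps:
y(Z) = 7 + Z (y(Z) = Z + 7 = 7 + Z)
-(y(435) - I(137 - 1*(-3))) = -((7 + 435) - (137 - 1*(-3))) = -(442 - (137 + 3)) = -(442 - 1*140) = -(442 - 140) = -1*302 = -302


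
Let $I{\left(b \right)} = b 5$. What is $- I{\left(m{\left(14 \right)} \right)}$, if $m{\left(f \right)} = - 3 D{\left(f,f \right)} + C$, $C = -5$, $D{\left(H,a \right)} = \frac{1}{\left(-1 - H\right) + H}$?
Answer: $10$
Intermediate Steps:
$D{\left(H,a \right)} = -1$ ($D{\left(H,a \right)} = \frac{1}{-1} = -1$)
$m{\left(f \right)} = -2$ ($m{\left(f \right)} = \left(-3\right) \left(-1\right) - 5 = 3 - 5 = -2$)
$I{\left(b \right)} = 5 b$
$- I{\left(m{\left(14 \right)} \right)} = - 5 \left(-2\right) = \left(-1\right) \left(-10\right) = 10$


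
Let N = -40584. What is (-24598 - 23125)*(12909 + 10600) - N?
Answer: -1121879423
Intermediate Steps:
(-24598 - 23125)*(12909 + 10600) - N = (-24598 - 23125)*(12909 + 10600) - 1*(-40584) = -47723*23509 + 40584 = -1121920007 + 40584 = -1121879423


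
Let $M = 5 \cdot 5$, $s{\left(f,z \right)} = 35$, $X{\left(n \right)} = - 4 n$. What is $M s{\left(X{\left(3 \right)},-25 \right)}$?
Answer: $875$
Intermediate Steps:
$M = 25$
$M s{\left(X{\left(3 \right)},-25 \right)} = 25 \cdot 35 = 875$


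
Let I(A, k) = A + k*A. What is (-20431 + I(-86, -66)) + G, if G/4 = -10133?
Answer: -55373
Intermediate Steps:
I(A, k) = A + A*k
G = -40532 (G = 4*(-10133) = -40532)
(-20431 + I(-86, -66)) + G = (-20431 - 86*(1 - 66)) - 40532 = (-20431 - 86*(-65)) - 40532 = (-20431 + 5590) - 40532 = -14841 - 40532 = -55373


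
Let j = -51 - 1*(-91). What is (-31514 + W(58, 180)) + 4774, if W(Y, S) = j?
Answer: -26700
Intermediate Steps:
j = 40 (j = -51 + 91 = 40)
W(Y, S) = 40
(-31514 + W(58, 180)) + 4774 = (-31514 + 40) + 4774 = -31474 + 4774 = -26700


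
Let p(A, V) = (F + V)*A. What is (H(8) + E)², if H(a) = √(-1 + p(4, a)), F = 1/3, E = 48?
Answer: (144 + √291)²/9 ≈ 2882.2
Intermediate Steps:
F = ⅓ ≈ 0.33333
p(A, V) = A*(⅓ + V) (p(A, V) = (⅓ + V)*A = A*(⅓ + V))
H(a) = √(⅓ + 4*a) (H(a) = √(-1 + 4*(⅓ + a)) = √(-1 + (4/3 + 4*a)) = √(⅓ + 4*a))
(H(8) + E)² = (√(3 + 36*8)/3 + 48)² = (√(3 + 288)/3 + 48)² = (√291/3 + 48)² = (48 + √291/3)²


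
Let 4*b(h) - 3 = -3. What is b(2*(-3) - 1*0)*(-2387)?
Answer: 0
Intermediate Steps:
b(h) = 0 (b(h) = 3/4 + (1/4)*(-3) = 3/4 - 3/4 = 0)
b(2*(-3) - 1*0)*(-2387) = 0*(-2387) = 0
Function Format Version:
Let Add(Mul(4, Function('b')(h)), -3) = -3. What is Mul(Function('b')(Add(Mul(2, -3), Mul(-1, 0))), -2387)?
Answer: 0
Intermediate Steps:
Function('b')(h) = 0 (Function('b')(h) = Add(Rational(3, 4), Mul(Rational(1, 4), -3)) = Add(Rational(3, 4), Rational(-3, 4)) = 0)
Mul(Function('b')(Add(Mul(2, -3), Mul(-1, 0))), -2387) = Mul(0, -2387) = 0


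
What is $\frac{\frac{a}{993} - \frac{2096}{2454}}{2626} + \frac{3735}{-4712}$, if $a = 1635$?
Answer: $- \frac{1990959961123}{2512711135272} \approx -0.79236$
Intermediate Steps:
$\frac{\frac{a}{993} - \frac{2096}{2454}}{2626} + \frac{3735}{-4712} = \frac{\frac{1635}{993} - \frac{2096}{2454}}{2626} + \frac{3735}{-4712} = \left(1635 \cdot \frac{1}{993} - \frac{1048}{1227}\right) \frac{1}{2626} + 3735 \left(- \frac{1}{4712}\right) = \left(\frac{545}{331} - \frac{1048}{1227}\right) \frac{1}{2626} - \frac{3735}{4712} = \frac{321827}{406137} \cdot \frac{1}{2626} - \frac{3735}{4712} = \frac{321827}{1066515762} - \frac{3735}{4712} = - \frac{1990959961123}{2512711135272}$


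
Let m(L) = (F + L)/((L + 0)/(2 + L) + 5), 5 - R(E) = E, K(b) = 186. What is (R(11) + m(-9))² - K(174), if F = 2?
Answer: -262127/1936 ≈ -135.40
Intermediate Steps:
R(E) = 5 - E
m(L) = (2 + L)/(5 + L/(2 + L)) (m(L) = (2 + L)/((L + 0)/(2 + L) + 5) = (2 + L)/(L/(2 + L) + 5) = (2 + L)/(5 + L/(2 + L)))
(R(11) + m(-9))² - K(174) = ((5 - 1*11) + (4 + (-9)² + 4*(-9))/(2*(5 + 3*(-9))))² - 1*186 = ((5 - 11) + (4 + 81 - 36)/(2*(5 - 27)))² - 186 = (-6 + (½)*49/(-22))² - 186 = (-6 + (½)*(-1/22)*49)² - 186 = (-6 - 49/44)² - 186 = (-313/44)² - 186 = 97969/1936 - 186 = -262127/1936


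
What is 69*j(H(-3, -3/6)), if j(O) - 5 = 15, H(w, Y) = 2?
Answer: 1380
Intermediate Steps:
j(O) = 20 (j(O) = 5 + 15 = 20)
69*j(H(-3, -3/6)) = 69*20 = 1380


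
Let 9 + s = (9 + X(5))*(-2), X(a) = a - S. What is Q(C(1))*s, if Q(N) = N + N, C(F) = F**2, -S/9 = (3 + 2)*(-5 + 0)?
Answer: 826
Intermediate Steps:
S = 225 (S = -9*(3 + 2)*(-5 + 0) = -45*(-5) = -9*(-25) = 225)
X(a) = -225 + a (X(a) = a - 1*225 = a - 225 = -225 + a)
Q(N) = 2*N
s = 413 (s = -9 + (9 + (-225 + 5))*(-2) = -9 + (9 - 220)*(-2) = -9 - 211*(-2) = -9 + 422 = 413)
Q(C(1))*s = (2*1**2)*413 = (2*1)*413 = 2*413 = 826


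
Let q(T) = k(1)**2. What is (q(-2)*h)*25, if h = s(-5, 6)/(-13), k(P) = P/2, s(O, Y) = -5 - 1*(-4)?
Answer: 25/52 ≈ 0.48077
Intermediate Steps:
s(O, Y) = -1 (s(O, Y) = -5 + 4 = -1)
k(P) = P/2 (k(P) = P*(1/2) = P/2)
h = 1/13 (h = -1/(-13) = -1*(-1/13) = 1/13 ≈ 0.076923)
q(T) = 1/4 (q(T) = ((1/2)*1)**2 = (1/2)**2 = 1/4)
(q(-2)*h)*25 = ((1/4)*(1/13))*25 = (1/52)*25 = 25/52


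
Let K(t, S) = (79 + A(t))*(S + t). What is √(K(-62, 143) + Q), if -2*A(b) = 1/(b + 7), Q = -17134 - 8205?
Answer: I*√229165090/110 ≈ 137.62*I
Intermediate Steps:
Q = -25339
A(b) = -1/(2*(7 + b)) (A(b) = -1/(2*(b + 7)) = -1/(2*(7 + b)))
K(t, S) = (79 - 1/(14 + 2*t))*(S + t)
√(K(-62, 143) + Q) = √((-1*143 - 1*(-62) + 158*(7 - 62)*(143 - 62))/(2*(7 - 62)) - 25339) = √((½)*(-143 + 62 + 158*(-55)*81)/(-55) - 25339) = √((½)*(-1/55)*(-143 + 62 - 703890) - 25339) = √((½)*(-1/55)*(-703971) - 25339) = √(703971/110 - 25339) = √(-2083319/110) = I*√229165090/110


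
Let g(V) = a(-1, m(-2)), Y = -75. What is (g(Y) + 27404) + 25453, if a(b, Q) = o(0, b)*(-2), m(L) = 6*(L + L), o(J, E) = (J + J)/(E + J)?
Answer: 52857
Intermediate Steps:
o(J, E) = 2*J/(E + J) (o(J, E) = (2*J)/(E + J) = 2*J/(E + J))
m(L) = 12*L (m(L) = 6*(2*L) = 12*L)
a(b, Q) = 0 (a(b, Q) = (2*0/(b + 0))*(-2) = (2*0/b)*(-2) = 0*(-2) = 0)
g(V) = 0
(g(Y) + 27404) + 25453 = (0 + 27404) + 25453 = 27404 + 25453 = 52857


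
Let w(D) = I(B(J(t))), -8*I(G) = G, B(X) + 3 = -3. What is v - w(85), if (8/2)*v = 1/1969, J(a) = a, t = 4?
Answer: -2953/3938 ≈ -0.74987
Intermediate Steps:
B(X) = -6 (B(X) = -3 - 3 = -6)
I(G) = -G/8
w(D) = 3/4 (w(D) = -1/8*(-6) = 3/4)
v = 1/7876 (v = (1/4)/1969 = (1/4)*(1/1969) = 1/7876 ≈ 0.00012697)
v - w(85) = 1/7876 - 1*3/4 = 1/7876 - 3/4 = -2953/3938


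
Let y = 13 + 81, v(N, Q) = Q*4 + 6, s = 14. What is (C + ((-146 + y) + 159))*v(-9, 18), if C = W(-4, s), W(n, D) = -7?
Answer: 7800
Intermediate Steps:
v(N, Q) = 6 + 4*Q (v(N, Q) = 4*Q + 6 = 6 + 4*Q)
y = 94
C = -7
(C + ((-146 + y) + 159))*v(-9, 18) = (-7 + ((-146 + 94) + 159))*(6 + 4*18) = (-7 + (-52 + 159))*(6 + 72) = (-7 + 107)*78 = 100*78 = 7800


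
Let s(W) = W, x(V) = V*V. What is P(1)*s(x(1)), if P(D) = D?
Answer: 1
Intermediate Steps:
x(V) = V**2
P(1)*s(x(1)) = 1*1**2 = 1*1 = 1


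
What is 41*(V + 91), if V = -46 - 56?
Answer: -451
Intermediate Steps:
V = -102
41*(V + 91) = 41*(-102 + 91) = 41*(-11) = -451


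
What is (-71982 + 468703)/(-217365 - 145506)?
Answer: -396721/362871 ≈ -1.0933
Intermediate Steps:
(-71982 + 468703)/(-217365 - 145506) = 396721/(-362871) = 396721*(-1/362871) = -396721/362871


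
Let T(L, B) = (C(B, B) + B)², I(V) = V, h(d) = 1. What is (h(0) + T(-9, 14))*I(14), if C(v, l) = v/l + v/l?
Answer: 3598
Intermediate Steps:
C(v, l) = 2*v/l
T(L, B) = (2 + B)² (T(L, B) = (2*B/B + B)² = (2 + B)²)
(h(0) + T(-9, 14))*I(14) = (1 + (2 + 14)²)*14 = (1 + 16²)*14 = (1 + 256)*14 = 257*14 = 3598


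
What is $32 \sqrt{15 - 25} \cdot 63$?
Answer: $2016 i \sqrt{10} \approx 6375.1 i$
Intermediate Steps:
$32 \sqrt{15 - 25} \cdot 63 = 32 \sqrt{-10} \cdot 63 = 32 i \sqrt{10} \cdot 63 = 2016 i \sqrt{10}$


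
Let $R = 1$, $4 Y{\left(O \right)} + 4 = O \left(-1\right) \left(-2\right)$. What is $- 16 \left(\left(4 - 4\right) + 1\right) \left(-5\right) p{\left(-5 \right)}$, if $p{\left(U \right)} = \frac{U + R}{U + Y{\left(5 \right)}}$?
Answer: $\frac{640}{7} \approx 91.429$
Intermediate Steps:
$Y{\left(O \right)} = -1 + \frac{O}{2}$ ($Y{\left(O \right)} = -1 + \frac{O \left(-1\right) \left(-2\right)}{4} = -1 + \frac{- O \left(-2\right)}{4} = -1 + \frac{2 O}{4} = -1 + \frac{O}{2}$)
$p{\left(U \right)} = \frac{1 + U}{\frac{3}{2} + U}$ ($p{\left(U \right)} = \frac{U + 1}{U + \left(-1 + \frac{1}{2} \cdot 5\right)} = \frac{1 + U}{U + \left(-1 + \frac{5}{2}\right)} = \frac{1 + U}{U + \frac{3}{2}} = \frac{1 + U}{\frac{3}{2} + U}$)
$- 16 \left(\left(4 - 4\right) + 1\right) \left(-5\right) p{\left(-5 \right)} = - 16 \left(\left(4 - 4\right) + 1\right) \left(-5\right) \frac{2 \left(1 - 5\right)}{3 + 2 \left(-5\right)} = - 16 \left(0 + 1\right) \left(-5\right) 2 \frac{1}{3 - 10} \left(-4\right) = - 16 \cdot 1 \left(-5\right) 2 \frac{1}{-7} \left(-4\right) = \left(-16\right) \left(-5\right) 2 \left(- \frac{1}{7}\right) \left(-4\right) = 80 \cdot \frac{8}{7} = \frac{640}{7}$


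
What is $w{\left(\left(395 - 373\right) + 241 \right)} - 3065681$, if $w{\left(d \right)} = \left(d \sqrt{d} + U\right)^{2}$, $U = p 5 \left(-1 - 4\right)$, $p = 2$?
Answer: $15128266 - 26300 \sqrt{263} \approx 1.4702 \cdot 10^{7}$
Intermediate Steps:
$U = -50$ ($U = 2 \cdot 5 \left(-1 - 4\right) = 10 \left(-5\right) = -50$)
$w{\left(d \right)} = \left(-50 + d^{\frac{3}{2}}\right)^{2}$ ($w{\left(d \right)} = \left(d \sqrt{d} - 50\right)^{2} = \left(d^{\frac{3}{2}} - 50\right)^{2} = \left(-50 + d^{\frac{3}{2}}\right)^{2}$)
$w{\left(\left(395 - 373\right) + 241 \right)} - 3065681 = \left(-50 + \left(\left(395 - 373\right) + 241\right)^{\frac{3}{2}}\right)^{2} - 3065681 = \left(-50 + \left(22 + 241\right)^{\frac{3}{2}}\right)^{2} - 3065681 = \left(-50 + 263^{\frac{3}{2}}\right)^{2} - 3065681 = \left(-50 + 263 \sqrt{263}\right)^{2} - 3065681 = -3065681 + \left(-50 + 263 \sqrt{263}\right)^{2}$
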